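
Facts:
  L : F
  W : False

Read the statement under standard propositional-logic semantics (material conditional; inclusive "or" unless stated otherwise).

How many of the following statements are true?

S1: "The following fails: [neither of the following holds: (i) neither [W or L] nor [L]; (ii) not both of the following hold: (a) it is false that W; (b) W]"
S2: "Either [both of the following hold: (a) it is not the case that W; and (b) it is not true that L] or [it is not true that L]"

2

S1: Parsed as ¬(((W ∨ L) ↓ L) ↓ (¬W ↑ W))

W ∨ L = F ∨ F = F
(W ∨ L) ↓ L = F ↓ F = T
¬W = ¬F = T
¬W ↑ W = T ↑ F = T
((W ∨ L) ↓ L) ↓ (¬W ↑ W) = T ↓ T = F
¬(((W ∨ L) ↓ L) ↓ (¬W ↑ W)) = ¬F = T
Thus S1 is true.

S2: In symbols: (¬W ∧ ¬L) ∨ ¬L

¬W = ¬F = T
¬L = ¬F = T
¬W ∧ ¬L = T ∧ T = T
¬L = ¬F = T
(¬W ∧ ¬L) ∨ ¬L = T ∨ T = T
Hence S2 is true.

2 of the 2 statements are true.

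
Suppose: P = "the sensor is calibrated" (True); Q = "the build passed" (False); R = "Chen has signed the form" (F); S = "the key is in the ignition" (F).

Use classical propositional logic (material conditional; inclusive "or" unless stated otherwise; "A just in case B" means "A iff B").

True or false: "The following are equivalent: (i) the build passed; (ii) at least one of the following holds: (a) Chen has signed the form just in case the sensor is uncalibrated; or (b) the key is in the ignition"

False.

Values: Q=F, R=F, P=T, S=F.
In symbols: Q ↔ ((R ↔ ¬P) ∨ S)

¬P = ¬T = F
R ↔ ¬P = F ↔ F = T
(R ↔ ¬P) ∨ S = T ∨ F = T
Q ↔ ((R ↔ ¬P) ∨ S) = F ↔ T = F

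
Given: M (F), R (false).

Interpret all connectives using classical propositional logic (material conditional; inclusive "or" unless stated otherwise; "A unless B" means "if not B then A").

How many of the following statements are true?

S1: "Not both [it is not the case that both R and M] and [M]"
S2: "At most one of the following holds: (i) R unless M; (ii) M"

S1: This is (R ↑ M) ↑ M.

R ↑ M = F ↑ F = T
(R ↑ M) ↑ M = T ↑ F = T
Thus S1 is true.

S2: Parsed as (R ∨ M) ↑ M

R ∨ M = F ∨ F = F
(R ∨ M) ↑ M = F ↑ F = T
Thus S2 is true.

True statements: 2.

2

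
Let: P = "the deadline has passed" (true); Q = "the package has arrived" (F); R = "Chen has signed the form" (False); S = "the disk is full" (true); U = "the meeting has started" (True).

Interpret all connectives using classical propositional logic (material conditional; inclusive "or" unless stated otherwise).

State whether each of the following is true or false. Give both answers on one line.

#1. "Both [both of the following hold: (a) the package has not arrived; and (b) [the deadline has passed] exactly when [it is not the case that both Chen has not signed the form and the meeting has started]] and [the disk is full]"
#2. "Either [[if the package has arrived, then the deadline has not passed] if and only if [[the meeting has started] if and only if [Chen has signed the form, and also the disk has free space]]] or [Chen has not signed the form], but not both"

#1: In symbols: (~Q & (P <-> (~R nand U))) & S

~Q = ~F = T
~R = ~F = T
~R nand U = T nand T = F
P <-> (~R nand U) = T <-> F = F
~Q & (P <-> (~R nand U)) = T & F = F
(~Q & (P <-> (~R nand U))) & S = F & T = F
Hence #1 is false.

#2: In symbols: ((Q -> ~P) <-> (U <-> (R & ~S))) xor ~R

~P = ~T = F
Q -> ~P = F -> F = T
~S = ~T = F
R & ~S = F & F = F
U <-> (R & ~S) = T <-> F = F
(Q -> ~P) <-> (U <-> (R & ~S)) = T <-> F = F
~R = ~F = T
((Q -> ~P) <-> (U <-> (R & ~S))) xor ~R = F xor T = T
Hence #2 is true.

#1 F / #2 T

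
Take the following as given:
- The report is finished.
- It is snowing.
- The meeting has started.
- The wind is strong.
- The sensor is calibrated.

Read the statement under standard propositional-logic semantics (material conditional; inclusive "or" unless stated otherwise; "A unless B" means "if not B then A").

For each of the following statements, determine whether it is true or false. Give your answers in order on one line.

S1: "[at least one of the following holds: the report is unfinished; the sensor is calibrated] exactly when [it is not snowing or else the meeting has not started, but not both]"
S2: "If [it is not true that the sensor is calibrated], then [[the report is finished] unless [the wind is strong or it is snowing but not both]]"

S1 False; S2 True

Let S = "the report is finished" (T), L = "the sensor is calibrated" (T), K = "it is snowing" (T), P = "the meeting has started" (T), Q = "the wind is strong" (T).

S1: This is (¬S ∨ L) ↔ (¬K ⊕ ¬P).

¬S = ¬T = F
¬S ∨ L = F ∨ T = T
¬K = ¬T = F
¬P = ¬T = F
¬K ⊕ ¬P = F ⊕ F = F
(¬S ∨ L) ↔ (¬K ⊕ ¬P) = T ↔ F = F
Thus S1 is false.

S2: This is ¬L → (S ∨ (Q ⊕ K)).

¬L = ¬T = F
Q ⊕ K = T ⊕ T = F
S ∨ (Q ⊕ K) = T ∨ F = T
¬L → (S ∨ (Q ⊕ K)) = F → T = T
Thus S2 is true.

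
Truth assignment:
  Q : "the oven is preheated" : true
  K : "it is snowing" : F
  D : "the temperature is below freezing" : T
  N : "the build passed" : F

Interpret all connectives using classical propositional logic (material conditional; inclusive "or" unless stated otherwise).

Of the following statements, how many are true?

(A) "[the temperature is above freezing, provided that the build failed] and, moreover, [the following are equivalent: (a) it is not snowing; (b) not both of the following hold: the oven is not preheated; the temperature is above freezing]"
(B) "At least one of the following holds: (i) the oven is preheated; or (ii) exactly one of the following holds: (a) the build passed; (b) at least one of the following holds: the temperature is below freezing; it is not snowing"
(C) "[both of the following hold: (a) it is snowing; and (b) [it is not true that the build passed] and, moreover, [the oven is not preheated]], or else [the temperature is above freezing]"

1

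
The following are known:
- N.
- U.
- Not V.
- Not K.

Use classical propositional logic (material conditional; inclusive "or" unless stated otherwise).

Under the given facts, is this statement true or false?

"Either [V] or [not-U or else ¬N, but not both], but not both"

false

Parsed as V xor (~U xor ~N)

~U = ~T = F
~N = ~T = F
~U xor ~N = F xor F = F
V xor (~U xor ~N) = F xor F = F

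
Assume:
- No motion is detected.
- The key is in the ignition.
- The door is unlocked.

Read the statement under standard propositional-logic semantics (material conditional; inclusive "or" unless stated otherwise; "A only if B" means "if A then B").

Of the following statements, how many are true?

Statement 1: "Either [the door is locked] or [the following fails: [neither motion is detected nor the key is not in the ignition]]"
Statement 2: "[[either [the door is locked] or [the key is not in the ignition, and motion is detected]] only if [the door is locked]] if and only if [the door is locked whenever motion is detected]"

1

Let Q = "the door is locked" (F), P = "motion is detected" (F), M = "the key is in the ignition" (T).

Statement 1: In symbols: Q ∨ ¬(P ↓ ¬M)

¬M = ¬T = F
P ↓ ¬M = F ↓ F = T
¬(P ↓ ¬M) = ¬T = F
Q ∨ ¬(P ↓ ¬M) = F ∨ F = F
Thus Statement 1 is false.

Statement 2: This is ((Q ∨ (¬M ∧ P)) → Q) ↔ (P → Q).

¬M = ¬T = F
¬M ∧ P = F ∧ F = F
Q ∨ (¬M ∧ P) = F ∨ F = F
(Q ∨ (¬M ∧ P)) → Q = F → F = T
P → Q = F → F = T
((Q ∨ (¬M ∧ P)) → Q) ↔ (P → Q) = T ↔ T = T
So Statement 2 is true.

1 of the 2 statements is true (Statement 2).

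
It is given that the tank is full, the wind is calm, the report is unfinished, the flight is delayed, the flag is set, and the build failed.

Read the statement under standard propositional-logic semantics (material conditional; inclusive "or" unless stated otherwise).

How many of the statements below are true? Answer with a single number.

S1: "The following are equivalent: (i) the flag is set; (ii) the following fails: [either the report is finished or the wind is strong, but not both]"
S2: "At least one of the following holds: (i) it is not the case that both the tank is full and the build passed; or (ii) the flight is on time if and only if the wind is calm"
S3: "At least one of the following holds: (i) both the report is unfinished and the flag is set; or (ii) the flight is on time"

Let U = "the flag is set" (True), R = "the report is finished" (False), Q = "the wind is strong" (False), P = "the tank is full" (True), V = "the build passed" (False), S = "the flight is delayed" (True).

S1: This is U iff not (R xor Q).

R xor Q = False xor False = False
not (R xor Q) = not False = True
U iff not (R xor Q) = True iff True = True
Hence S1 is true.

S2: In symbols: (P nand V) or (not S iff not Q)

P nand V = True nand False = True
not S = not True = False
not Q = not False = True
not S iff not Q = False iff True = False
(P nand V) or (not S iff not Q) = True or False = True
Hence S2 is true.

S3: Parsed as (not R and U) or not S

not R = not False = True
not R and U = True and True = True
not S = not True = False
(not R and U) or not S = True or False = True
Thus S3 is true.

True statements: 3 (S1, S2, S3).

3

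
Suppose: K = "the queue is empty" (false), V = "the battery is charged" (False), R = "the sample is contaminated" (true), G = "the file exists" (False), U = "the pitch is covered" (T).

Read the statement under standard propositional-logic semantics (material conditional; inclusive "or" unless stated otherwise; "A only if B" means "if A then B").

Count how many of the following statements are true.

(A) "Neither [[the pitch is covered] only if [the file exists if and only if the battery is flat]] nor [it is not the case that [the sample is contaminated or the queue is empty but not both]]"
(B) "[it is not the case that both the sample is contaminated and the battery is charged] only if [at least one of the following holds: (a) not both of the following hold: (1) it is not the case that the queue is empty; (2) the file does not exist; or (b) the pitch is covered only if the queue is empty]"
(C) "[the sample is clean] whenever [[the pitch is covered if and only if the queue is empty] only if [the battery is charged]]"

(A): Parsed as (U → (G ↔ ¬V)) ↓ ¬(R ⊕ K)

¬V = ¬F = T
G ↔ ¬V = F ↔ T = F
U → (G ↔ ¬V) = T → F = F
R ⊕ K = T ⊕ F = T
¬(R ⊕ K) = ¬T = F
(U → (G ↔ ¬V)) ↓ ¬(R ⊕ K) = F ↓ F = T
Thus (A) is true.

(B): This is (R ↑ V) → ((¬K ↑ ¬G) ∨ (U → K)).

R ↑ V = T ↑ F = T
¬K = ¬F = T
¬G = ¬F = T
¬K ↑ ¬G = T ↑ T = F
U → K = T → F = F
(¬K ↑ ¬G) ∨ (U → K) = F ∨ F = F
(R ↑ V) → ((¬K ↑ ¬G) ∨ (U → K)) = T → F = F
Thus (B) is false.

(C): Formalization: ((U ↔ K) → V) → ¬R

U ↔ K = T ↔ F = F
(U ↔ K) → V = F → F = T
¬R = ¬T = F
((U ↔ K) → V) → ¬R = T → F = F
Hence (C) is false.

True statements: 1.

1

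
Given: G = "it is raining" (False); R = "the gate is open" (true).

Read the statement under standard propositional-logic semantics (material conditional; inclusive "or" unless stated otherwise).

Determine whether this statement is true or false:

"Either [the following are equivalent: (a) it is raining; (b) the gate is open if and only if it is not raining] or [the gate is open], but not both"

Values: G=F, R=T.
Formalization: (G ↔ (R ↔ ¬G)) ⊕ R

¬G = ¬F = T
R ↔ ¬G = T ↔ T = T
G ↔ (R ↔ ¬G) = F ↔ T = F
(G ↔ (R ↔ ¬G)) ⊕ R = F ⊕ T = T

true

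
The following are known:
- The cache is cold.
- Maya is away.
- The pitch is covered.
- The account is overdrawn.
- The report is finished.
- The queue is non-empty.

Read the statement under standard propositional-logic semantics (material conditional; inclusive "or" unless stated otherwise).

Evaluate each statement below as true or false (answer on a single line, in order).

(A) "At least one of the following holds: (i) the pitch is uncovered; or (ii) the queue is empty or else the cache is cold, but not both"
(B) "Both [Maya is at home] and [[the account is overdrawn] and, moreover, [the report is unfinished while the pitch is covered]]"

Let V = "the pitch is covered" (T), L = "the queue is empty" (F), S = "the cache is warm" (F), N = "Maya is at home" (F), R = "the account is overdrawn" (T), D = "the report is finished" (T).

(A): Parsed as ¬V ∨ (L ⊕ ¬S)

¬V = ¬T = F
¬S = ¬F = T
L ⊕ ¬S = F ⊕ T = T
¬V ∨ (L ⊕ ¬S) = F ∨ T = T
Hence (A) is true.

(B): Parsed as N ∧ (R ∧ (¬D ∧ V))

¬D = ¬T = F
¬D ∧ V = F ∧ T = F
R ∧ (¬D ∧ V) = T ∧ F = F
N ∧ (R ∧ (¬D ∧ V)) = F ∧ F = F
So (B) is false.

(A) True, (B) False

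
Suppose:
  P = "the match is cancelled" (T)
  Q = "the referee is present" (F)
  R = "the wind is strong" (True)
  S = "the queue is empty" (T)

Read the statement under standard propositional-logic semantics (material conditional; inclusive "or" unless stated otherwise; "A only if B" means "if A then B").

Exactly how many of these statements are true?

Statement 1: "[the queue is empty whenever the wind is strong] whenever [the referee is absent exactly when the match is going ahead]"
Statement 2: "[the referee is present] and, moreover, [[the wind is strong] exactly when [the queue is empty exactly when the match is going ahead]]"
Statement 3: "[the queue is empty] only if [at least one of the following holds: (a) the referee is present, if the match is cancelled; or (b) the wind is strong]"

2

Statement 1: In symbols: (~Q <-> ~P) -> (R -> S)

~Q = ~F = T
~P = ~T = F
~Q <-> ~P = T <-> F = F
R -> S = T -> T = T
(~Q <-> ~P) -> (R -> S) = F -> T = T
Thus Statement 1 is true.

Statement 2: This is Q & (R <-> (S <-> ~P)).

~P = ~T = F
S <-> ~P = T <-> F = F
R <-> (S <-> ~P) = T <-> F = F
Q & (R <-> (S <-> ~P)) = F & F = F
So Statement 2 is false.

Statement 3: This is S -> ((P -> Q) | R).

P -> Q = T -> F = F
(P -> Q) | R = F | T = T
S -> ((P -> Q) | R) = T -> T = T
Hence Statement 3 is true.

True statements: 2 (Statement 1, Statement 3).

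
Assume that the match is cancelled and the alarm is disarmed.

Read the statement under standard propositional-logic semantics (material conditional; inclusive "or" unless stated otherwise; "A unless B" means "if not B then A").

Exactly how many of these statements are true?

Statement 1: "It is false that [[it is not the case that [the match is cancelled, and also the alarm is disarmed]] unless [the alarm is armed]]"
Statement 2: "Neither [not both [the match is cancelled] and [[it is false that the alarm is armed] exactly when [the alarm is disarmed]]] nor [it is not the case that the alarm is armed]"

Let P = "the match is cancelled" (True), Q = "the alarm is armed" (False).

Statement 1: In symbols: not (not (P and not Q) or Q)

not Q = not False = True
P and not Q = True and True = True
not (P and not Q) = not True = False
not (P and not Q) or Q = False or False = False
not (not (P and not Q) or Q) = not False = True
Thus Statement 1 is true.

Statement 2: Parsed as (P nand (not Q iff not Q)) nor not Q

not Q = not False = True
not Q = not False = True
not Q iff not Q = True iff True = True
P nand (not Q iff not Q) = True nand True = False
not Q = not False = True
(P nand (not Q iff not Q)) nor not Q = False nor True = False
Hence Statement 2 is false.

1 of the 2 statements is true (Statement 1).

1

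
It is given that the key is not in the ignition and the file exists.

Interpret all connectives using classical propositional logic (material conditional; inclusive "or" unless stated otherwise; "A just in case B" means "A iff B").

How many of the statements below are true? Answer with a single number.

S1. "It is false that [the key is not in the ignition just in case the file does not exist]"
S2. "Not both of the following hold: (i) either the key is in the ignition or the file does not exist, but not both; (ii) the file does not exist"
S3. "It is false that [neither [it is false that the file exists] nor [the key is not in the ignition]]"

Let S = "the key is in the ignition" (F), N = "the file exists" (T).

S1: In symbols: ~(~S <-> ~N)

~S = ~F = T
~N = ~T = F
~S <-> ~N = T <-> F = F
~(~S <-> ~N) = ~F = T
Hence S1 is true.

S2: Parsed as (S xor ~N) nand ~N

~N = ~T = F
S xor ~N = F xor F = F
~N = ~T = F
(S xor ~N) nand ~N = F nand F = T
So S2 is true.

S3: Formalization: ~(~N nor ~S)

~N = ~T = F
~S = ~F = T
~N nor ~S = F nor T = F
~(~N nor ~S) = ~F = T
Hence S3 is true.

3 of the 3 statements are true.

3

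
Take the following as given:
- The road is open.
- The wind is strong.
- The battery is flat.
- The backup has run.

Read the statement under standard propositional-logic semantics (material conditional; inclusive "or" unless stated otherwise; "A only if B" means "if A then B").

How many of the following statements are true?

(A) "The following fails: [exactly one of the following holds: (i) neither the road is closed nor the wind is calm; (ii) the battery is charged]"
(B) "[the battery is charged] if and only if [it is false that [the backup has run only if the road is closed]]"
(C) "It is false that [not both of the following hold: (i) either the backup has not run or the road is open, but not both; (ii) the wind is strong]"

1

Let D = "the road is closed" (F), K = "the wind is strong" (T), S = "the battery is charged" (F), H = "the backup has run" (T).

(A): This is ~((D nor ~K) xor S).

~K = ~T = F
D nor ~K = F nor F = T
(D nor ~K) xor S = T xor F = T
~((D nor ~K) xor S) = ~T = F
Thus (A) is false.

(B): In symbols: S <-> ~(H -> D)

H -> D = T -> F = F
~(H -> D) = ~F = T
S <-> ~(H -> D) = F <-> T = F
So (B) is false.

(C): Parsed as ~((~H xor ~D) nand K)

~H = ~T = F
~D = ~F = T
~H xor ~D = F xor T = T
(~H xor ~D) nand K = T nand T = F
~((~H xor ~D) nand K) = ~F = T
Thus (C) is true.

1 of the 3 statements is true ((C)).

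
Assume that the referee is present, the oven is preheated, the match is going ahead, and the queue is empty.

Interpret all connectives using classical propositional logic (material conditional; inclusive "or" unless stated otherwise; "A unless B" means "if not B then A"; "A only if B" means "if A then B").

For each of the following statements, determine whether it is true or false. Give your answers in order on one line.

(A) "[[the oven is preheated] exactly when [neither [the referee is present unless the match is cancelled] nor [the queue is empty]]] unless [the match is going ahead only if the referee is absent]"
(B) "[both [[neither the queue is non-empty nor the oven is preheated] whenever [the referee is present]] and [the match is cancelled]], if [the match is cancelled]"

Let S = "the oven is preheated" (T), R = "the referee is present" (T), G = "the match is cancelled" (F), L = "the queue is empty" (T).

(A): In symbols: (S ↔ ((R ∨ G) ↓ L)) ∨ (¬G → ¬R)

R ∨ G = T ∨ F = T
(R ∨ G) ↓ L = T ↓ T = F
S ↔ ((R ∨ G) ↓ L) = T ↔ F = F
¬G = ¬F = T
¬R = ¬T = F
¬G → ¬R = T → F = F
(S ↔ ((R ∨ G) ↓ L)) ∨ (¬G → ¬R) = F ∨ F = F
Hence (A) is false.

(B): In symbols: G → ((R → (¬L ↓ S)) ∧ G)

¬L = ¬T = F
¬L ↓ S = F ↓ T = F
R → (¬L ↓ S) = T → F = F
(R → (¬L ↓ S)) ∧ G = F ∧ F = F
G → ((R → (¬L ↓ S)) ∧ G) = F → F = T
Hence (B) is true.

(A) False; (B) True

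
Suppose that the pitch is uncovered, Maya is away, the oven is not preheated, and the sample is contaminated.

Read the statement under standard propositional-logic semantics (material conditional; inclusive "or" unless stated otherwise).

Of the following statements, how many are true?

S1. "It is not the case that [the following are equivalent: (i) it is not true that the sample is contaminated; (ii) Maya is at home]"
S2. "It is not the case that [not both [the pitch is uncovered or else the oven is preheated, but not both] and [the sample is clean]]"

Let W = "the sample is contaminated" (T), S = "Maya is at home" (F), P = "the pitch is covered" (F), N = "the oven is preheated" (F).

S1: Parsed as ~(~W <-> S)

~W = ~T = F
~W <-> S = F <-> F = T
~(~W <-> S) = ~T = F
So S1 is false.

S2: Parsed as ~((~P xor N) nand ~W)

~P = ~F = T
~P xor N = T xor F = T
~W = ~T = F
(~P xor N) nand ~W = T nand F = T
~((~P xor N) nand ~W) = ~T = F
Hence S2 is false.

0 of the 2 statements are true (none).

0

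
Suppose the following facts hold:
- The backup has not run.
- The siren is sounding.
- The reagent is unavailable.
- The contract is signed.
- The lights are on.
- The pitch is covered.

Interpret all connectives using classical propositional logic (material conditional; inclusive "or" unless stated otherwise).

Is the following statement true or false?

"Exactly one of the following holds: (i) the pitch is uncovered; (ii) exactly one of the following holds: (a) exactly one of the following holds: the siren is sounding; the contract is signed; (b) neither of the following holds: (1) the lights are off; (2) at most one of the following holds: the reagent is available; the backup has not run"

The statement is false.

Let V = "the pitch is covered" (T), Q = "the siren is sounding" (T), S = "the contract is signed" (T), U = "the lights are on" (T), R = "the reagent is available" (F), P = "the backup has run" (F).
Parsed as ~V xor ((Q xor S) xor (~U nor (R nand ~P)))

~V = ~T = F
Q xor S = T xor T = F
~U = ~T = F
~P = ~F = T
R nand ~P = F nand T = T
~U nor (R nand ~P) = F nor T = F
(Q xor S) xor (~U nor (R nand ~P)) = F xor F = F
~V xor ((Q xor S) xor (~U nor (R nand ~P))) = F xor F = F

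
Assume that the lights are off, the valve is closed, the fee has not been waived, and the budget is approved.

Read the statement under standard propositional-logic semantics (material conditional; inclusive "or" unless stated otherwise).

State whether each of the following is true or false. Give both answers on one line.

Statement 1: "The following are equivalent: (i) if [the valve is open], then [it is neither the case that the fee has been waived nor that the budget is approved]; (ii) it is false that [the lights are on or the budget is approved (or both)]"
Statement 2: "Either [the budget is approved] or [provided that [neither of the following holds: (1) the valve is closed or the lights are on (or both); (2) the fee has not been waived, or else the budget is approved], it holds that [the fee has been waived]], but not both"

Statement 1 False / Statement 2 False

Let Q = "the valve is open" (F), P = "the fee has been waived" (F), N = "the budget is approved" (T), L = "the lights are on" (F).

Statement 1: In symbols: (Q -> (P nor N)) <-> ~(L | N)

P nor N = F nor T = F
Q -> (P nor N) = F -> F = T
L | N = F | T = T
~(L | N) = ~T = F
(Q -> (P nor N)) <-> ~(L | N) = T <-> F = F
Hence Statement 1 is false.

Statement 2: In symbols: N xor (((~Q | L) nor (~P | N)) -> P)

~Q = ~F = T
~Q | L = T | F = T
~P = ~F = T
~P | N = T | T = T
(~Q | L) nor (~P | N) = T nor T = F
((~Q | L) nor (~P | N)) -> P = F -> F = T
N xor (((~Q | L) nor (~P | N)) -> P) = T xor T = F
Thus Statement 2 is false.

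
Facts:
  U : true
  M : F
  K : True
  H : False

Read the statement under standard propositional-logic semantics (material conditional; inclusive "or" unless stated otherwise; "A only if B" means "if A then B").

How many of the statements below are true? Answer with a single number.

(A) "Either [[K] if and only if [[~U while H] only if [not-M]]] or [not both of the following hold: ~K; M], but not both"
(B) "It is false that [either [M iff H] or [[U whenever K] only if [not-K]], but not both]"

(A): This is (K iff ((not U and H) -> not M)) xor (not K nand M).

not U = not True = False
not U and H = False and False = False
not M = not False = True
(not U and H) -> not M = False -> True = True
K iff ((not U and H) -> not M) = True iff True = True
not K = not True = False
not K nand M = False nand False = True
(K iff ((not U and H) -> not M)) xor (not K nand M) = True xor True = False
Hence (A) is false.

(B): This is not ((M iff H) xor ((K -> U) -> not K)).

M iff H = False iff False = True
K -> U = True -> True = True
not K = not True = False
(K -> U) -> not K = True -> False = False
(M iff H) xor ((K -> U) -> not K) = True xor False = True
not ((M iff H) xor ((K -> U) -> not K)) = not True = False
Thus (B) is false.

True statements: 0 (none).

0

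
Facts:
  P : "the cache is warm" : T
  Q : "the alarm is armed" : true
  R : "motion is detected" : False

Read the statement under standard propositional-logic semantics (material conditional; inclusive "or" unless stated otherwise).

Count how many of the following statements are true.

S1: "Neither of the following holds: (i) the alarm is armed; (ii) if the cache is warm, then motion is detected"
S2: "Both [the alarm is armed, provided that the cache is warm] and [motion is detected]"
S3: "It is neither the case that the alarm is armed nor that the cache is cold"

S1: In symbols: Q nor (P -> R)

P -> R = True -> False = False
Q nor (P -> R) = True nor False = False
Hence S1 is false.

S2: Parsed as (P -> Q) and R

P -> Q = True -> True = True
(P -> Q) and R = True and False = False
Hence S2 is false.

S3: Formalization: Q nor not P

not P = not True = False
Q nor not P = True nor False = False
So S3 is false.

0 of the 3 statements are true (none).

0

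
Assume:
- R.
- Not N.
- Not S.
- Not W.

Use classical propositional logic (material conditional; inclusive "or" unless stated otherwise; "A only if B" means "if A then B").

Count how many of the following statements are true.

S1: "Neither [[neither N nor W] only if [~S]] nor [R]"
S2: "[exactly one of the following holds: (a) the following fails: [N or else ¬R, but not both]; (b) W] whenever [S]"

S1: This is ((N nor W) -> not S) nor R.

N nor W = False nor False = True
not S = not False = True
(N nor W) -> not S = True -> True = True
((N nor W) -> not S) nor R = True nor True = False
So S1 is false.

S2: This is S -> (not (N xor not R) xor W).

not R = not True = False
N xor not R = False xor False = False
not (N xor not R) = not False = True
not (N xor not R) xor W = True xor False = True
S -> (not (N xor not R) xor W) = False -> True = True
Thus S2 is true.

1 of the 2 statements is true (S2).

1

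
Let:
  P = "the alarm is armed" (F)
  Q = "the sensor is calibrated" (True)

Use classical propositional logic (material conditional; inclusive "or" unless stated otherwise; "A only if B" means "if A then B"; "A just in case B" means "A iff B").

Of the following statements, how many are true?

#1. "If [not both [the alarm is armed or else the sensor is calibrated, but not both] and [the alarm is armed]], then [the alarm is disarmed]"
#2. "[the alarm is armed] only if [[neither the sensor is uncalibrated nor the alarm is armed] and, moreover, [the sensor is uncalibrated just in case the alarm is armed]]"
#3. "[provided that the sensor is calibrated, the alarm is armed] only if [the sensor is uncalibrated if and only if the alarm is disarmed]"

#1: This is ((P xor Q) nand P) -> ~P.

P xor Q = F xor T = T
(P xor Q) nand P = T nand F = T
~P = ~F = T
((P xor Q) nand P) -> ~P = T -> T = T
Thus #1 is true.

#2: Formalization: P -> ((~Q nor P) & (~Q <-> P))

~Q = ~T = F
~Q nor P = F nor F = T
~Q = ~T = F
~Q <-> P = F <-> F = T
(~Q nor P) & (~Q <-> P) = T & T = T
P -> ((~Q nor P) & (~Q <-> P)) = F -> T = T
So #2 is true.

#3: This is (Q -> P) -> (~Q <-> ~P).

Q -> P = T -> F = F
~Q = ~T = F
~P = ~F = T
~Q <-> ~P = F <-> T = F
(Q -> P) -> (~Q <-> ~P) = F -> F = T
Hence #3 is true.

True statements: 3 (#1, #2, #3).

3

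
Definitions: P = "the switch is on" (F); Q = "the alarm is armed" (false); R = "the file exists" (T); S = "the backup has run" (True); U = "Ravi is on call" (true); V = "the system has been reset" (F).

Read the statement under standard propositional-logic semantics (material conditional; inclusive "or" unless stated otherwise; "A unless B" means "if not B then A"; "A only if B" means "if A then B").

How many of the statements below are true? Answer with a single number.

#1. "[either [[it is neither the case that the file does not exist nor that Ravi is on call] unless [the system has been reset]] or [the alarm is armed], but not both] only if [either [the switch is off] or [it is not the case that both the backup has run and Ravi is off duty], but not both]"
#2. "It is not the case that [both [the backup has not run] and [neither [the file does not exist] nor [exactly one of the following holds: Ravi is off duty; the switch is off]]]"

#1: In symbols: (((~R nor U) | V) xor Q) -> (~P xor (S nand ~U))

~R = ~T = F
~R nor U = F nor T = F
(~R nor U) | V = F | F = F
((~R nor U) | V) xor Q = F xor F = F
~P = ~F = T
~U = ~T = F
S nand ~U = T nand F = T
~P xor (S nand ~U) = T xor T = F
(((~R nor U) | V) xor Q) -> (~P xor (S nand ~U)) = F -> F = T
Thus #1 is true.

#2: This is ~(~S & (~R nor (~U xor ~P))).

~S = ~T = F
~R = ~T = F
~U = ~T = F
~P = ~F = T
~U xor ~P = F xor T = T
~R nor (~U xor ~P) = F nor T = F
~S & (~R nor (~U xor ~P)) = F & F = F
~(~S & (~R nor (~U xor ~P))) = ~F = T
So #2 is true.

True statements: 2.

2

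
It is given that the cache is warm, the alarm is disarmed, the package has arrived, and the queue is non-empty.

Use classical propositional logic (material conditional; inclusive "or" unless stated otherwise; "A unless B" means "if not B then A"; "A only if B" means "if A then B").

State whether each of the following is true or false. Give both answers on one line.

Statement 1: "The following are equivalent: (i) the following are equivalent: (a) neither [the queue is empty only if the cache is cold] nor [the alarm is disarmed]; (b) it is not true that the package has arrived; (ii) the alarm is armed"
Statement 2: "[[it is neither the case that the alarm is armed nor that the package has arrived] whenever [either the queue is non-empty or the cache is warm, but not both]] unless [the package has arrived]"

Statement 1 False / Statement 2 True

Let S = "the queue is empty" (False), P = "the cache is warm" (True), Q = "the alarm is armed" (False), R = "the package has arrived" (True).

Statement 1: Formalization: (((S -> not P) nor not Q) iff not R) iff Q

not P = not True = False
S -> not P = False -> False = True
not Q = not False = True
(S -> not P) nor not Q = True nor True = False
not R = not True = False
((S -> not P) nor not Q) iff not R = False iff False = True
(((S -> not P) nor not Q) iff not R) iff Q = True iff False = False
Thus Statement 1 is false.

Statement 2: In symbols: ((not S xor P) -> (Q nor R)) or R

not S = not False = True
not S xor P = True xor True = False
Q nor R = False nor True = False
(not S xor P) -> (Q nor R) = False -> False = True
((not S xor P) -> (Q nor R)) or R = True or True = True
Hence Statement 2 is true.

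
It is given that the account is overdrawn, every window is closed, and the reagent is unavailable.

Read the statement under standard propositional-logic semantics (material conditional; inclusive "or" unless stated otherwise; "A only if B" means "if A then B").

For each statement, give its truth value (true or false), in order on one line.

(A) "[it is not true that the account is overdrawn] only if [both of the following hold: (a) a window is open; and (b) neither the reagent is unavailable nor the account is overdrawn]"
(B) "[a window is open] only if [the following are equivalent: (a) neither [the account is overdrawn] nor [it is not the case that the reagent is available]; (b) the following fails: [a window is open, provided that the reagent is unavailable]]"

Let P = "the account is overdrawn" (True), Q = "a window is open" (False), R = "the reagent is available" (False).

(A): In symbols: not P -> (Q and (not R nor P))

not P = not True = False
not R = not False = True
not R nor P = True nor True = False
Q and (not R nor P) = False and False = False
not P -> (Q and (not R nor P)) = False -> False = True
Thus (A) is true.

(B): This is Q -> ((P nor not R) iff not (not R -> Q)).

not R = not False = True
P nor not R = True nor True = False
not R = not False = True
not R -> Q = True -> False = False
not (not R -> Q) = not False = True
(P nor not R) iff not (not R -> Q) = False iff True = False
Q -> ((P nor not R) iff not (not R -> Q)) = False -> False = True
So (B) is true.

(A) T, (B) T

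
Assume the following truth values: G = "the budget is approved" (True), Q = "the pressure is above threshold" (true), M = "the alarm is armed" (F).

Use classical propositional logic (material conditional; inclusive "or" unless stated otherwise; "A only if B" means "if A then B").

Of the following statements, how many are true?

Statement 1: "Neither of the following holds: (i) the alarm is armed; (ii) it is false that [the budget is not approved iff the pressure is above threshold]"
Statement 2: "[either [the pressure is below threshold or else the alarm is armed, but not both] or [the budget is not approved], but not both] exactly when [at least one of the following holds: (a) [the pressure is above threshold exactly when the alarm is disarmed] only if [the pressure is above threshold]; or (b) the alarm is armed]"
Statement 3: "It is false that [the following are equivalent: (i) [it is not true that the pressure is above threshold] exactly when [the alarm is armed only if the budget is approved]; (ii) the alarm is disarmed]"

Statement 1: This is M ↓ ¬(¬G ↔ Q).

¬G = ¬T = F
¬G ↔ Q = F ↔ T = F
¬(¬G ↔ Q) = ¬F = T
M ↓ ¬(¬G ↔ Q) = F ↓ T = F
So Statement 1 is false.

Statement 2: This is ((¬Q ⊕ M) ⊕ ¬G) ↔ (((Q ↔ ¬M) → Q) ∨ M).

¬Q = ¬T = F
¬Q ⊕ M = F ⊕ F = F
¬G = ¬T = F
(¬Q ⊕ M) ⊕ ¬G = F ⊕ F = F
¬M = ¬F = T
Q ↔ ¬M = T ↔ T = T
(Q ↔ ¬M) → Q = T → T = T
((Q ↔ ¬M) → Q) ∨ M = T ∨ F = T
((¬Q ⊕ M) ⊕ ¬G) ↔ (((Q ↔ ¬M) → Q) ∨ M) = F ↔ T = F
Thus Statement 2 is false.

Statement 3: This is ¬((¬Q ↔ (M → G)) ↔ ¬M).

¬Q = ¬T = F
M → G = F → T = T
¬Q ↔ (M → G) = F ↔ T = F
¬M = ¬F = T
(¬Q ↔ (M → G)) ↔ ¬M = F ↔ T = F
¬((¬Q ↔ (M → G)) ↔ ¬M) = ¬F = T
Hence Statement 3 is true.

True statements: 1 (Statement 3).

1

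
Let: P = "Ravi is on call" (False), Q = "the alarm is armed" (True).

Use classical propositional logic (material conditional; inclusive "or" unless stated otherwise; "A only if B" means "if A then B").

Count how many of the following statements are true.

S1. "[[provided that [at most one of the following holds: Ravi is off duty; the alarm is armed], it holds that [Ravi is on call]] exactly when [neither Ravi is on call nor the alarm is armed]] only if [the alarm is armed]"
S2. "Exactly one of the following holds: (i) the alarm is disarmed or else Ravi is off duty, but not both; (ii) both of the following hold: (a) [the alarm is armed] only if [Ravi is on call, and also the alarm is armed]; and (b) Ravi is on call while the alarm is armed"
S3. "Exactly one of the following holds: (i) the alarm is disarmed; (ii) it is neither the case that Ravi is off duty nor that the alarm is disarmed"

2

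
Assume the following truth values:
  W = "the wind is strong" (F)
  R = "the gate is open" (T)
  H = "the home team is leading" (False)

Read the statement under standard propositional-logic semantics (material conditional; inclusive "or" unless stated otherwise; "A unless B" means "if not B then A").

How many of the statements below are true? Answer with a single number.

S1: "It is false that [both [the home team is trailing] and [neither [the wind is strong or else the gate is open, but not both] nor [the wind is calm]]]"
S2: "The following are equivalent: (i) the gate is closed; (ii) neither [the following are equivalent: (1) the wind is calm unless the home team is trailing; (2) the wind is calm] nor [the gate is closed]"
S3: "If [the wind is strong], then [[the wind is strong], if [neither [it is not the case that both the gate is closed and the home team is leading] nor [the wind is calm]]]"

3

S1: Formalization: not (not H and ((W xor R) nor not W))

not H = not False = True
W xor R = False xor True = True
not W = not False = True
(W xor R) nor not W = True nor True = False
not H and ((W xor R) nor not W) = True and False = False
not (not H and ((W xor R) nor not W)) = not False = True
Hence S1 is true.

S2: Parsed as not R iff (((not W or not H) iff not W) nor not R)

not R = not True = False
not W = not False = True
not H = not False = True
not W or not H = True or True = True
not W = not False = True
(not W or not H) iff not W = True iff True = True
not R = not True = False
((not W or not H) iff not W) nor not R = True nor False = False
not R iff (((not W or not H) iff not W) nor not R) = False iff False = True
Hence S2 is true.

S3: In symbols: W -> (((not R nand H) nor not W) -> W)

not R = not True = False
not R nand H = False nand False = True
not W = not False = True
(not R nand H) nor not W = True nor True = False
((not R nand H) nor not W) -> W = False -> False = True
W -> (((not R nand H) nor not W) -> W) = False -> True = True
Thus S3 is true.

True statements: 3.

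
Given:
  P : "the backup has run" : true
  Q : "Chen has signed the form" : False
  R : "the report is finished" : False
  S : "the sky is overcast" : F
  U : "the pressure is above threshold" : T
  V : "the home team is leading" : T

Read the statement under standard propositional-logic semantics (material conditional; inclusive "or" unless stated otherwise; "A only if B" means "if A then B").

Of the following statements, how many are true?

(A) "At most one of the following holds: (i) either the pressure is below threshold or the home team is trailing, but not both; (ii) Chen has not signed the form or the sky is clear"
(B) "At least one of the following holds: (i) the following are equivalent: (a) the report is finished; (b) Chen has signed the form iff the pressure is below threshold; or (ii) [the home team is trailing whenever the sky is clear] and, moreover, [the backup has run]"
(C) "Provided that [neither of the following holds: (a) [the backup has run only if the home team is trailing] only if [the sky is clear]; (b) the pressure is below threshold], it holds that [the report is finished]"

2

(A): This is (¬U ⊕ ¬V) ↑ (¬Q ∨ ¬S).

¬U = ¬T = F
¬V = ¬T = F
¬U ⊕ ¬V = F ⊕ F = F
¬Q = ¬F = T
¬S = ¬F = T
¬Q ∨ ¬S = T ∨ T = T
(¬U ⊕ ¬V) ↑ (¬Q ∨ ¬S) = F ↑ T = T
Thus (A) is true.

(B): Parsed as (R ↔ (Q ↔ ¬U)) ∨ ((¬S → ¬V) ∧ P)

¬U = ¬T = F
Q ↔ ¬U = F ↔ F = T
R ↔ (Q ↔ ¬U) = F ↔ T = F
¬S = ¬F = T
¬V = ¬T = F
¬S → ¬V = T → F = F
(¬S → ¬V) ∧ P = F ∧ T = F
(R ↔ (Q ↔ ¬U)) ∨ ((¬S → ¬V) ∧ P) = F ∨ F = F
Hence (B) is false.

(C): This is (((P → ¬V) → ¬S) ↓ ¬U) → R.

¬V = ¬T = F
P → ¬V = T → F = F
¬S = ¬F = T
(P → ¬V) → ¬S = F → T = T
¬U = ¬T = F
((P → ¬V) → ¬S) ↓ ¬U = T ↓ F = F
(((P → ¬V) → ¬S) ↓ ¬U) → R = F → F = T
So (C) is true.

True statements: 2.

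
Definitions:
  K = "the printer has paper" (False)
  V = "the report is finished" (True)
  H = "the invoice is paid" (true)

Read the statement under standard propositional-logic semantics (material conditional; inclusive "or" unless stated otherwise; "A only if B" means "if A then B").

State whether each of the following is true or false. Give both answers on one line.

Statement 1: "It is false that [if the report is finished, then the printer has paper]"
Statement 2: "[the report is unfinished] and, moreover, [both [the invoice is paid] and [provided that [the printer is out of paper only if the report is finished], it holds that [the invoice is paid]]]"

Statement 1 True; Statement 2 False

Statement 1: This is ¬(V → K).

V → K = T → F = F
¬(V → K) = ¬F = T
So Statement 1 is true.

Statement 2: This is ¬V ∧ (H ∧ ((¬K → V) → H)).

¬V = ¬T = F
¬K = ¬F = T
¬K → V = T → T = T
(¬K → V) → H = T → T = T
H ∧ ((¬K → V) → H) = T ∧ T = T
¬V ∧ (H ∧ ((¬K → V) → H)) = F ∧ T = F
So Statement 2 is false.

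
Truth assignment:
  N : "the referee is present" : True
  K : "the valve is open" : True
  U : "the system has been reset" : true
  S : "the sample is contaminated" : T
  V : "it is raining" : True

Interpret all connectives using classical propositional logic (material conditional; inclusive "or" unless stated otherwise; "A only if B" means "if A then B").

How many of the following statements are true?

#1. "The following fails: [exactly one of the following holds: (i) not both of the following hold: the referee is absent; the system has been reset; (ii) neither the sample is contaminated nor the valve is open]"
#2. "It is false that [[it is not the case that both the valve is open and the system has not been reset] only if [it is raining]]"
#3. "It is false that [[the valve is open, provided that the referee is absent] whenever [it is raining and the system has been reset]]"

0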